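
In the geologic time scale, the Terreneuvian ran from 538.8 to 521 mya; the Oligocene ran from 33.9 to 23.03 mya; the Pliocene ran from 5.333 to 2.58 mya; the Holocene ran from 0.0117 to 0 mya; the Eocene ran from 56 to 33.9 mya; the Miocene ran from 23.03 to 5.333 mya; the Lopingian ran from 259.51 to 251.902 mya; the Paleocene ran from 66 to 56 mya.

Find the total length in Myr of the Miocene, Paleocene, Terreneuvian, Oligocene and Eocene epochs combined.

Duration is start − end for each: (23.03 − 5.333) + (66 − 56) + (538.8 − 521) + (33.9 − 23.03) + (56 − 33.9).
That is 17.697 + 10 + 17.8 + 10.87 + 22.1, which totals 78.467 million years.

78.467 million years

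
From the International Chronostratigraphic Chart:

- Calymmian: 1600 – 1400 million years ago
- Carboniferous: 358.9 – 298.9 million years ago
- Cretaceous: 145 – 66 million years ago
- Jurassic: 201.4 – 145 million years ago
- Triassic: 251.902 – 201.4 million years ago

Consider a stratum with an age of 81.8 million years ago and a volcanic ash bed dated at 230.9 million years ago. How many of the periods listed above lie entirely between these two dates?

230.9 Ma sits inside the Triassic (251.902–201.4) and 81.8 Ma inside the Cretaceous (145–66); neither of those is wholly between the two dates.
The listed periods lying completely between them are Jurassic — 1 in all.

1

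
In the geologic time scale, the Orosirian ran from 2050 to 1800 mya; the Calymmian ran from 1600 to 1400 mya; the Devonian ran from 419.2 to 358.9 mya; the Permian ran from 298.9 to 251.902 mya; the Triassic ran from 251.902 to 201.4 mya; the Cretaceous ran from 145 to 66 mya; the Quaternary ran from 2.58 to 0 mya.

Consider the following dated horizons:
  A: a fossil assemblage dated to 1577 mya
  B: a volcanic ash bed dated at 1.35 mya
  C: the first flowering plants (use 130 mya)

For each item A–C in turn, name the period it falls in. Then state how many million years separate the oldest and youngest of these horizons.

A — Calymmian; B — Quaternary; C — Cretaceous; span 1575.65 million years

Match each age against the start–end ranges in the excerpt: A = 1577 Ma → Calymmian (1600–1400); B = 1.35 Ma → Quaternary (2.58–0); C = 130 Ma → Cretaceous (145–66).
The largest age is 1577 Ma and the smallest is 1.35 Ma; their difference is 1575.65 Myr.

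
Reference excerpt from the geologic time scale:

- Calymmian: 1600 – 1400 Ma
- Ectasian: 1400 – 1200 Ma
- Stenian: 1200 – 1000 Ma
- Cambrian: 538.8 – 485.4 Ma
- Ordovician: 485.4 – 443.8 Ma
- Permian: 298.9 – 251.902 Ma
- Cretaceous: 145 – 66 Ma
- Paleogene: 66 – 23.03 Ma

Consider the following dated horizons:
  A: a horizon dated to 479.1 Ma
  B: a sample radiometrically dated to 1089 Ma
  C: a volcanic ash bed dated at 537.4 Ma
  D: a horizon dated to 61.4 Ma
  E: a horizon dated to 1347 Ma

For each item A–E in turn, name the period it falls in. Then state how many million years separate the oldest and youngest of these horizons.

A — Ordovician; B — Stenian; C — Cambrian; D — Paleogene; E — Ectasian; span 1285.6 million years

A: 479.1 Ma lies in 485.4–443.8 Ma, so Ordovician.
B: 1089 Ma lies in 1200–1000 Ma, so Stenian.
C: 537.4 Ma lies in 538.8–485.4 Ma, so Cambrian.
D: 61.4 Ma lies in 66–23.03 Ma, so Paleogene.
E: 1347 Ma lies in 1400–1200 Ma, so Ectasian.
Oldest = 1347 Ma, youngest = 61.4 Ma → span 1285.6 Myr.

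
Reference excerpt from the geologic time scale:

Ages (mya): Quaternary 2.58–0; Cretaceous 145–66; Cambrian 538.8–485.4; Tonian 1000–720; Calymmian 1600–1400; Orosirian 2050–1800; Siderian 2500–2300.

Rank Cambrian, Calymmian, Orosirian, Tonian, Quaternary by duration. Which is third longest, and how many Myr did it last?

Calymmian, 200 million years

Durations: Cambrian 53.4; Calymmian 200; Orosirian 250; Tonian 280; Quaternary 2.58 Myr.
Sorted longest-first: Tonian (280), Orosirian (250), Calymmian (200), Cambrian (53.4), Quaternary (2.58).
The third longest is Calymmian at 200 Myr.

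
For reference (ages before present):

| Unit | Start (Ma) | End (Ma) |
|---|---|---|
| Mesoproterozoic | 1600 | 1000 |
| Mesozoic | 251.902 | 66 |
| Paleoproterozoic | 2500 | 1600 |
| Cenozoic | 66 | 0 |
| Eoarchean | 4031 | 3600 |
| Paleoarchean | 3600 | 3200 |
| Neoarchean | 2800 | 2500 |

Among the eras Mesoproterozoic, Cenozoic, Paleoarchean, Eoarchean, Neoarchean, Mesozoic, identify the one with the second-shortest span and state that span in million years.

Mesozoic, 185.902 million years

Start − end for each: Mesoproterozoic 1600 − 1000 = 600; Cenozoic 66 − 0 = 66; Paleoarchean 3600 − 3200 = 400; Eoarchean 4031 − 3600 = 431; Neoarchean 2800 − 2500 = 300; Mesozoic 251.902 − 66 = 185.902.
Ranking these from shortest: Cenozoic < Mesozoic < Neoarchean < Paleoarchean < Eoarchean < Mesoproterozoic.
Position 2 in that ranking is Mesozoic, which lasted 185.902 Myr.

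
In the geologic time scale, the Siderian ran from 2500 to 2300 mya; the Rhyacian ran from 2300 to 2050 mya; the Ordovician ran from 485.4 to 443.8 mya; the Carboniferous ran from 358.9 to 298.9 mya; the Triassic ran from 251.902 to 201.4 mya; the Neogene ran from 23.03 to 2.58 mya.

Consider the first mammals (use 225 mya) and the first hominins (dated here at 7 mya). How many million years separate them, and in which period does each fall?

218 million years apart; the first in the Triassic, the second in the Neogene

Elapsed time: 225 − 7 = 218 Myr.
225 Ma lies within 251.902–201.4 Ma: Triassic.
7 Ma lies within 23.03–2.58 Ma: Neogene.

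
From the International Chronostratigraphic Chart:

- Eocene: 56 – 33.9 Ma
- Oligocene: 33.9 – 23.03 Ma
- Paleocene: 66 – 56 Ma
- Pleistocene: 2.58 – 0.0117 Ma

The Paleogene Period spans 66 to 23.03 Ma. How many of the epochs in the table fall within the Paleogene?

Epochs inside 66–23.03 Ma: Paleocene, Eocene, Oligocene — 3 in total.

3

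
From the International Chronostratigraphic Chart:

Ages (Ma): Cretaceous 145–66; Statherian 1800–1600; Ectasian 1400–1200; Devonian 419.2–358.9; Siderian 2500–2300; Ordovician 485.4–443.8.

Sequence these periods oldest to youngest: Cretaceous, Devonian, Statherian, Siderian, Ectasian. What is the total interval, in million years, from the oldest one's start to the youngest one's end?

Siderian, Statherian, Ectasian, Devonian, Cretaceous; total span 2434 Myr

From the excerpt: Cretaceous 145–66; Devonian 419.2–358.9; Statherian 1800–1600; Siderian 2500–2300; Ectasian 1400–1200 (Ma).
Larger Ma is earlier, so the oldest is Siderian and the youngest is Cretaceous; oldest to youngest: Siderian, Statherian, Ectasian, Devonian, Cretaceous.
Oldest start 2500 minus youngest end 66 gives 2434 Myr overall.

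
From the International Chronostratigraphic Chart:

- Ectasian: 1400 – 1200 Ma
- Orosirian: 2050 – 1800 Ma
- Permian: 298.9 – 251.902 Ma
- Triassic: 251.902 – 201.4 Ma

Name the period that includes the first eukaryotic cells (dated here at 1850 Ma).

Orosirian

1850 Ma lies between 2050 and 1800 Ma, so it falls in the Orosirian.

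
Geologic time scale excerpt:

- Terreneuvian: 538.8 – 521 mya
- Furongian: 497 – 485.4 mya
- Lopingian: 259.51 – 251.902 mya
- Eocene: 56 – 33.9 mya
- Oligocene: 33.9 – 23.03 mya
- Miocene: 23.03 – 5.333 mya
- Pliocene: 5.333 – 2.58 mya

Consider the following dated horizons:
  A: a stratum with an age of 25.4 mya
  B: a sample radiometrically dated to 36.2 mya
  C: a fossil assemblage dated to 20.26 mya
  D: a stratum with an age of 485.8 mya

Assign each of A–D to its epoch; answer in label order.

Match each age against the start–end ranges in the excerpt: A = 25.4 Ma → Oligocene (33.9–23.03); B = 36.2 Ma → Eocene (56–33.9); C = 20.26 Ma → Miocene (23.03–5.333); D = 485.8 Ma → Furongian (497–485.4).

A — Oligocene; B — Eocene; C — Miocene; D — Furongian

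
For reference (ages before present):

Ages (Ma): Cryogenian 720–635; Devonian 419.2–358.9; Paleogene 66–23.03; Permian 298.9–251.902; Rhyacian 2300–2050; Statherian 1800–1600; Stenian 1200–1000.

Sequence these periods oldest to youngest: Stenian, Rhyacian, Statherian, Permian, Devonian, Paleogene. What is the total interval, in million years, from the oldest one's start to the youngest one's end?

From the excerpt: Stenian 1200–1000; Rhyacian 2300–2050; Statherian 1800–1600; Permian 298.9–251.902; Devonian 419.2–358.9; Paleogene 66–23.03 (Ma).
Larger Ma is earlier, so the oldest is Rhyacian and the youngest is Paleogene; oldest to youngest: Rhyacian, Statherian, Stenian, Devonian, Permian, Paleogene.
Oldest start 2300 minus youngest end 23.03 gives 2276.97 Myr overall.

Rhyacian, Statherian, Stenian, Devonian, Permian, Paleogene; total span 2276.97 Myr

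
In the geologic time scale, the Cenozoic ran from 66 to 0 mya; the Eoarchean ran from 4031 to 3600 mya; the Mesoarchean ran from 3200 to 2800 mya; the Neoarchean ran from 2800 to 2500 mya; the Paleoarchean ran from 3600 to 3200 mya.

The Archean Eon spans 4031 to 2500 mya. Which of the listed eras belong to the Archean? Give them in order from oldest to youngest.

Eras with both bounds inside 4031–2500 Ma: Eoarchean (4031–3600), Paleoarchean (3600–3200), Mesoarchean (3200–2800), Neoarchean (2800–2500).

Eoarchean, Paleoarchean, Mesoarchean, Neoarchean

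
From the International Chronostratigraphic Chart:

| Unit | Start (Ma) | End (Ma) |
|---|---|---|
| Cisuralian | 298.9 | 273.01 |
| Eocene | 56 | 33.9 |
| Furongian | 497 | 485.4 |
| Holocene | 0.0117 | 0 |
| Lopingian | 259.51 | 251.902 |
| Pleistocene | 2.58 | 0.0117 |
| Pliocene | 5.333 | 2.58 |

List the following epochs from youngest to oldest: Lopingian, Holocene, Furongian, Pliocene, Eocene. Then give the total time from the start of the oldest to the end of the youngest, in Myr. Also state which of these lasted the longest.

Holocene, Pliocene, Eocene, Lopingian, Furongian; total span 497 Myr; longest is Eocene

Start ages (Ma): Furongian 497, Lopingian 259.51, Eocene 56, Pliocene 5.333, Holocene 0.0117.
Ordered youngest to oldest: Holocene, Pliocene, Eocene, Lopingian, Furongian.
Span = 497 − 0 = 497 Myr.
Durations: Lopingian 7.608, Eocene 22.1, Pliocene 2.753, Holocene 0.0117, Furongian 11.6 → longest is Eocene (22.1 Myr).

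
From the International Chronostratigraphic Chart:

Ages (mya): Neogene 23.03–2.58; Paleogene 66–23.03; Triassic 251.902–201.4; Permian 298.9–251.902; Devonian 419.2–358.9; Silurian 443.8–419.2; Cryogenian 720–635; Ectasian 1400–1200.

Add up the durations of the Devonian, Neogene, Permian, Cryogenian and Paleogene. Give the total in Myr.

255.718 million years

Duration is start − end for each: (419.2 − 358.9) + (23.03 − 2.58) + (298.9 − 251.902) + (720 − 635) + (66 − 23.03).
That is 60.3 + 20.45 + 46.998 + 85 + 42.97, which totals 255.718 million years.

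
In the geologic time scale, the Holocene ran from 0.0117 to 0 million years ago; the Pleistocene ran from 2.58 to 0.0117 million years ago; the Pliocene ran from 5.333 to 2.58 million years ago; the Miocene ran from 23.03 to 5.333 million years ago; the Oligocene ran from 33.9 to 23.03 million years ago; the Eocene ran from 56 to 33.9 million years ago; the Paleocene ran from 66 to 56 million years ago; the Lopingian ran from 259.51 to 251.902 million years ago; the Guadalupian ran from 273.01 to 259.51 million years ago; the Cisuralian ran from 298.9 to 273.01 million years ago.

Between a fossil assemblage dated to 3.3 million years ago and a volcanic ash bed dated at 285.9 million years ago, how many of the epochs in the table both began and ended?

The older date is 285.9 Ma and the younger is 3.3 Ma.
Epochs with start < 285.9 and end > 3.3 Ma: Guadalupian (273.01–259.51), Lopingian (259.51–251.902), Paleocene (66–56), Eocene (56–33.9), Oligocene (33.9–23.03), Miocene (23.03–5.333).
That is 6 complete epochs.

6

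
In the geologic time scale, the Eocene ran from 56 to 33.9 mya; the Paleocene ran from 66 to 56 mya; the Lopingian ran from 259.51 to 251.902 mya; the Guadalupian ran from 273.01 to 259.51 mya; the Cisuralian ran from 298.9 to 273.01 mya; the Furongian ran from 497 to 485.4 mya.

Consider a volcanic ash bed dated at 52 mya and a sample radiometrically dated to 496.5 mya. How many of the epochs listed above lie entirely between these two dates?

The older date is 496.5 Ma and the younger is 52 Ma.
Epochs with start < 496.5 and end > 52 Ma: Cisuralian (298.9–273.01), Guadalupian (273.01–259.51), Lopingian (259.51–251.902), Paleocene (66–56).
That is 4 complete epochs.

4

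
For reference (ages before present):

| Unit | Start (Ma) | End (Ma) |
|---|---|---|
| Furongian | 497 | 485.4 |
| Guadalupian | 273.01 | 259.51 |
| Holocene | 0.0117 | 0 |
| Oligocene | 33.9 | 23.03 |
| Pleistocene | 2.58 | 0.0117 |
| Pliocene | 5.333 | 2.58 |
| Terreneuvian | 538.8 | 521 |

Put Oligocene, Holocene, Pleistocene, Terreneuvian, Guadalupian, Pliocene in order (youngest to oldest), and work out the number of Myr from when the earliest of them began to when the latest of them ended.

Holocene, Pleistocene, Pliocene, Oligocene, Guadalupian, Terreneuvian; total span 538.8 Myr

From the excerpt: Oligocene 33.9–23.03; Holocene 0.0117–0; Pleistocene 2.58–0.0117; Terreneuvian 538.8–521; Guadalupian 273.01–259.51; Pliocene 5.333–2.58 (Ma).
Larger Ma is earlier, so the oldest is Terreneuvian and the youngest is Holocene; youngest to oldest: Holocene, Pleistocene, Pliocene, Oligocene, Guadalupian, Terreneuvian.
Oldest start 538.8 minus youngest end 0 gives 538.8 Myr overall.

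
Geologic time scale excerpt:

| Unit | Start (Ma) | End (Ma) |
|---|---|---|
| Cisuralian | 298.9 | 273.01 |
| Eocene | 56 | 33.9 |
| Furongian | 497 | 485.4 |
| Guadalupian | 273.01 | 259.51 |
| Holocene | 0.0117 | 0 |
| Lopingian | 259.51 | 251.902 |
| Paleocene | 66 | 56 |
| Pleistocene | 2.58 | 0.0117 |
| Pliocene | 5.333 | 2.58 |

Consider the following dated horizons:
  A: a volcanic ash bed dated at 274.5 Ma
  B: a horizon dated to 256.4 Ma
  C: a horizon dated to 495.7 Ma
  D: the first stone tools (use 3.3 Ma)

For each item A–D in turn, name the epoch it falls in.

Match each age against the start–end ranges in the excerpt: A = 274.5 Ma → Cisuralian (298.9–273.01); B = 256.4 Ma → Lopingian (259.51–251.902); C = 495.7 Ma → Furongian (497–485.4); D = 3.3 Ma → Pliocene (5.333–2.58).

A — Cisuralian; B — Lopingian; C — Furongian; D — Pliocene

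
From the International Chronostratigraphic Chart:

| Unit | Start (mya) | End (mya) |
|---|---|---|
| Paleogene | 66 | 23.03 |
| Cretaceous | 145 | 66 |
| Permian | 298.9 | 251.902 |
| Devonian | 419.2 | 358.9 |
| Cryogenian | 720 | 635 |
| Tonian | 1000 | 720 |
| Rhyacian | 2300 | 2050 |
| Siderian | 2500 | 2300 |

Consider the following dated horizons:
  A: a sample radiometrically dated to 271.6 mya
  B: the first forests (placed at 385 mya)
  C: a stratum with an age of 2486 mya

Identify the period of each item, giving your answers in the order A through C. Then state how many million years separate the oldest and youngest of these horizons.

Match each age against the start–end ranges in the excerpt: A = 271.6 Ma → Permian (298.9–251.902); B = 385 Ma → Devonian (419.2–358.9); C = 2486 Ma → Siderian (2500–2300).
The largest age is 2486 Ma and the smallest is 271.6 Ma; their difference is 2214.4 Myr.

A — Permian; B — Devonian; C — Siderian; span 2214.4 million years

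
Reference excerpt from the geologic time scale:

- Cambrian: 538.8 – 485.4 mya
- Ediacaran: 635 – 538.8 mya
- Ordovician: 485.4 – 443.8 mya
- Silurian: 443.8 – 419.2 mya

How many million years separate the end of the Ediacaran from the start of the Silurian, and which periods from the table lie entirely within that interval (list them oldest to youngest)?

End of Ediacaran = 538.8 Ma; start of Silurian = 443.8 Ma.
Gap = 538.8 − 443.8 = 95 Myr.
Periods wholly inside 538.8–443.8 Ma: Cambrian (538.8–485.4), Ordovician (485.4–443.8).

95 million years; Cambrian, Ordovician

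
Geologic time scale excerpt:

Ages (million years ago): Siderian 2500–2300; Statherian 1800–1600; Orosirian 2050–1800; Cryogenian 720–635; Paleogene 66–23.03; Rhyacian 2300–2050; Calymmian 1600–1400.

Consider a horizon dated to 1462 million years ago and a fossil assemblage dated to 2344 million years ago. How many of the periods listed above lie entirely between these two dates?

2344 Ma sits inside the Siderian (2500–2300) and 1462 Ma inside the Calymmian (1600–1400); neither of those is wholly between the two dates.
The listed periods lying completely between them are Rhyacian, Orosirian, Statherian — 3 in all.

3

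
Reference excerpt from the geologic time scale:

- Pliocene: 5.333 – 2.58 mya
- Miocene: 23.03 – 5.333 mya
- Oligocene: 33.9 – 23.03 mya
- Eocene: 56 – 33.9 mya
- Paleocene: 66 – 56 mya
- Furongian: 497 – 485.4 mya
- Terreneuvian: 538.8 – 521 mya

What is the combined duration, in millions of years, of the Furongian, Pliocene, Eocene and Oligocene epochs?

47.323 million years

Duration is start − end for each: (497 − 485.4) + (5.333 − 2.58) + (56 − 33.9) + (33.9 − 23.03).
That is 11.6 + 2.753 + 22.1 + 10.87, which totals 47.323 million years.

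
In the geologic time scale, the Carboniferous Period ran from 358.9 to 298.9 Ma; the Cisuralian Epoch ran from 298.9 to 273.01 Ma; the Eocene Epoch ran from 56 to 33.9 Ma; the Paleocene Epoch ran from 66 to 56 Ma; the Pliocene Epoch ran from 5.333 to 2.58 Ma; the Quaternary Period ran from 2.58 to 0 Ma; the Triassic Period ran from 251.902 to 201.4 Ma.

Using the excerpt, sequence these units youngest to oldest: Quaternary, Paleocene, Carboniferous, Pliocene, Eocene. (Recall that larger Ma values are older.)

The oldest of these is Carboniferous (starts 358.9 Ma) and the youngest is Quaternary (ends 0 Ma).
In between, by decreasing start age: Paleocene (66), Eocene (56), Pliocene (5.333).
Listing youngest first means reversing that sequence.

Quaternary, then Pliocene, then Eocene, then Paleocene, then Carboniferous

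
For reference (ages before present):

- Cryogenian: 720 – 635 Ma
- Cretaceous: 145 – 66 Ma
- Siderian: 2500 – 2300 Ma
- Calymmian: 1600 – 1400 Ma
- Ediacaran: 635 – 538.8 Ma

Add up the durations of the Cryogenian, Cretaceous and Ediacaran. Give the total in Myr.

260.2 million years

Duration is start − end for each: (720 − 635) + (145 − 66) + (635 − 538.8).
That is 85 + 79 + 96.2, which totals 260.2 million years.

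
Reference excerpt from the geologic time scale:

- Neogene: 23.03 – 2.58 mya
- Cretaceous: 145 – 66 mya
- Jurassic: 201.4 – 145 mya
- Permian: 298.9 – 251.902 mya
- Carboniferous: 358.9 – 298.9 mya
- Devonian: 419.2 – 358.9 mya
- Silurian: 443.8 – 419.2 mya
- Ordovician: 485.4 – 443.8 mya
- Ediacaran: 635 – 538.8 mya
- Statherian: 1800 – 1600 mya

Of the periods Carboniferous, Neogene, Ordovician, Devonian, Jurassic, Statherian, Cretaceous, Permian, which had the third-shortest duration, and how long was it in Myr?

Durations: Carboniferous 60; Neogene 20.45; Ordovician 41.6; Devonian 60.3; Jurassic 56.4; Statherian 200; Cretaceous 79; Permian 46.998 Myr.
Sorted shortest-first: Neogene (20.45), Ordovician (41.6), Permian (46.998), Jurassic (56.4), Carboniferous (60), Devonian (60.3), Cretaceous (79), Statherian (200).
The third shortest is Permian at 46.998 Myr.

Permian, 46.998 million years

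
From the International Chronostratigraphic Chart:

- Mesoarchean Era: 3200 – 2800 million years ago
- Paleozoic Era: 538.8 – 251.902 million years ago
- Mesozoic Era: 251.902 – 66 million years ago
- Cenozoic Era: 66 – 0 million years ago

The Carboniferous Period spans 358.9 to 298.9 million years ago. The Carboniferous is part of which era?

The Carboniferous (358.9–298.9 Ma) lies entirely within 538.8–251.902 Ma, the Paleozoic Era.

Paleozoic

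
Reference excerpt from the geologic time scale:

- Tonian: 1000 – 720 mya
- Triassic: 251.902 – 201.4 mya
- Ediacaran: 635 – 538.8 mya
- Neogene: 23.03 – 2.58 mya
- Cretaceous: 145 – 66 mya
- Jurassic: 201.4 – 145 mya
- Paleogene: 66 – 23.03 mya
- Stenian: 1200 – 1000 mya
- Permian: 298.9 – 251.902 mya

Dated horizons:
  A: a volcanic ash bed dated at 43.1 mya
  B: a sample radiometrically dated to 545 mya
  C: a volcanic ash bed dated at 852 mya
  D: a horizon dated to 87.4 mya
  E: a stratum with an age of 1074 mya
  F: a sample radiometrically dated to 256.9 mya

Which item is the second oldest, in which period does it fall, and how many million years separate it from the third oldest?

Sorted oldest-first by Ma: E (1074), C (852), B (545), F (256.9), D (87.4), A (43.1).
The second oldest is C at 852 Ma, which lies in 1000–720 Ma: the Tonian.
The third oldest is B at 545 Ma; separation = |852 − 545| = 307 Myr.

C, in the Tonian; 307 million years to B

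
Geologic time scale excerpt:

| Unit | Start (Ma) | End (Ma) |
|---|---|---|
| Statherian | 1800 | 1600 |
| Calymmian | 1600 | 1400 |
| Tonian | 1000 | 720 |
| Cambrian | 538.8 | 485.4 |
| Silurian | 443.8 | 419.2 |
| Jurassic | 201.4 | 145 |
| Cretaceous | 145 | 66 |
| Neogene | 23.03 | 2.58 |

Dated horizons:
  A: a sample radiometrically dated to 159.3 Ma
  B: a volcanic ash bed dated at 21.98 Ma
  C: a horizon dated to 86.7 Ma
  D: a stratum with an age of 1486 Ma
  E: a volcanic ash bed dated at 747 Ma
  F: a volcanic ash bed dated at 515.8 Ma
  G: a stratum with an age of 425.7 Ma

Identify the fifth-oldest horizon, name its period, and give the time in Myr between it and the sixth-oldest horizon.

A, in the Jurassic; 72.6 million years to C

Larger Ma means older, so oldest first: D 1486 > E 747 > F 515.8 > G 425.7 > A 159.3 > C 86.7 > B 21.98.
Counting 5 along gives A (159.3 Ma); the excerpt puts that inside the Jurassic, 201.4–145 Ma.
Next in line is C (86.7 Ma), and 159.3 − 86.7 = 72.6 Myr.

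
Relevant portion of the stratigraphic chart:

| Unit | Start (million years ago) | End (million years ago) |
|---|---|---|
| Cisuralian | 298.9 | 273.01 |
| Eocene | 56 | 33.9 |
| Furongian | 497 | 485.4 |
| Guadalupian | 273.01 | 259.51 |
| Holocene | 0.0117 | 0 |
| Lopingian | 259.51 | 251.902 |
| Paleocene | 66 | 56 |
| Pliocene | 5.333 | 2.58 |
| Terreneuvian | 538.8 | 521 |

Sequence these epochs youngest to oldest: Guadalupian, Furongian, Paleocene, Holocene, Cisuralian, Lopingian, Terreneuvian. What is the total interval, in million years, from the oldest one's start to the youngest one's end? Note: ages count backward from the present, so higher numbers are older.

Start ages (Ma): Terreneuvian 538.8, Furongian 497, Cisuralian 298.9, Guadalupian 273.01, Lopingian 259.51, Paleocene 66, Holocene 0.0117.
Ordered youngest to oldest: Holocene, Paleocene, Lopingian, Guadalupian, Cisuralian, Furongian, Terreneuvian.
Span = 538.8 − 0 = 538.8 Myr.

Holocene, Paleocene, Lopingian, Guadalupian, Cisuralian, Furongian, Terreneuvian; total span 538.8 Myr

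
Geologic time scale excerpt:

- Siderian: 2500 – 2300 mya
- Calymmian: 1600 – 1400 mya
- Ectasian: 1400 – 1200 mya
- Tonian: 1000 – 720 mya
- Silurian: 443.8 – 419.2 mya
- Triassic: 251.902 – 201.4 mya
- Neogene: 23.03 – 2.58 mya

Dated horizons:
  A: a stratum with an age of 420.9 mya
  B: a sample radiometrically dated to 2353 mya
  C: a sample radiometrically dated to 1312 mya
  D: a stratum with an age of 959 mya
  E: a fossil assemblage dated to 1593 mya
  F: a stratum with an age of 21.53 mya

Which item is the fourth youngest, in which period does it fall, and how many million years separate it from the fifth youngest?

C, in the Ectasian; 281 million years to E

Smaller Ma means younger, so youngest first: F 21.53 < A 420.9 < D 959 < C 1312 < E 1593 < B 2353.
Counting 4 along gives C (1312 Ma); the excerpt puts that inside the Ectasian, 1400–1200 Ma.
Next in line is E (1593 Ma), and 1593 − 1312 = 281 Myr.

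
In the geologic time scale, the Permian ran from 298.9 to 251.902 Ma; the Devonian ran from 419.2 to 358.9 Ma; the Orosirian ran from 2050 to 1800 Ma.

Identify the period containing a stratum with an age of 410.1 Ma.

Devonian

410.1 Ma lies between 419.2 and 358.9 Ma, so it falls in the Devonian.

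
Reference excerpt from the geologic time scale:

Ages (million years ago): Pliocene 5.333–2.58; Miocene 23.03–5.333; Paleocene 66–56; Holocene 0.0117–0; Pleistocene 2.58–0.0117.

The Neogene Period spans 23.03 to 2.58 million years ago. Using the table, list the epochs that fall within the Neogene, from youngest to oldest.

Pliocene, Miocene

Epochs with both bounds inside 23.03–2.58 Ma: Pliocene (5.333–2.58), Miocene (23.03–5.333).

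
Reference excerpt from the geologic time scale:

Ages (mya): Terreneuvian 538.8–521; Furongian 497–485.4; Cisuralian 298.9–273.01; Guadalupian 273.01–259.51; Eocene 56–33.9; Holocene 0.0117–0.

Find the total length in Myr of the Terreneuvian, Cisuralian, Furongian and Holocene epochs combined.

55.3017 million years

Duration is start − end for each: (538.8 − 521) + (298.9 − 273.01) + (497 − 485.4) + (0.0117 − 0).
That is 17.8 + 25.89 + 11.6 + 0.0117, which totals 55.3017 million years.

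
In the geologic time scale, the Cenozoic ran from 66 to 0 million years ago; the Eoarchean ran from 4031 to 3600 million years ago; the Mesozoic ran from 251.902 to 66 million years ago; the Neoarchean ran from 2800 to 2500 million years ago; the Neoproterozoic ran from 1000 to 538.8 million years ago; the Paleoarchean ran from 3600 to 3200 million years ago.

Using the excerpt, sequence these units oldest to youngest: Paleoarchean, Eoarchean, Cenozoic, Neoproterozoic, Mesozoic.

Sorting by start age (descending Ma, since larger Ma = older): Eoarchean start 4031, Paleoarchean start 3600, Neoproterozoic start 1000, Mesozoic start 251.902, Cenozoic start 66.

Eoarchean, Paleoarchean, Neoproterozoic, Mesozoic, Cenozoic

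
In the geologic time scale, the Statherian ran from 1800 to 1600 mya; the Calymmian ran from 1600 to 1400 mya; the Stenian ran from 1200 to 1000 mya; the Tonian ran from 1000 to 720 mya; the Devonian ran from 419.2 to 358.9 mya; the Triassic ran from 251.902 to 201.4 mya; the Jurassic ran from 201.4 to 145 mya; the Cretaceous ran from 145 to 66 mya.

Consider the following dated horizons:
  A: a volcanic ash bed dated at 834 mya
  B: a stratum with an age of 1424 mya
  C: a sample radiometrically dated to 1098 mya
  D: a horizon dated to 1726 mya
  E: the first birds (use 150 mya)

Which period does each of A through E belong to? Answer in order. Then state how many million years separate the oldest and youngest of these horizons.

A — Tonian; B — Calymmian; C — Stenian; D — Statherian; E — Jurassic; span 1576 million years

A: 834 Ma lies in 1000–720 Ma, so Tonian.
B: 1424 Ma lies in 1600–1400 Ma, so Calymmian.
C: 1098 Ma lies in 1200–1000 Ma, so Stenian.
D: 1726 Ma lies in 1800–1600 Ma, so Statherian.
E: 150 Ma lies in 201.4–145 Ma, so Jurassic.
Oldest = 1726 Ma, youngest = 150 Ma → span 1576 Myr.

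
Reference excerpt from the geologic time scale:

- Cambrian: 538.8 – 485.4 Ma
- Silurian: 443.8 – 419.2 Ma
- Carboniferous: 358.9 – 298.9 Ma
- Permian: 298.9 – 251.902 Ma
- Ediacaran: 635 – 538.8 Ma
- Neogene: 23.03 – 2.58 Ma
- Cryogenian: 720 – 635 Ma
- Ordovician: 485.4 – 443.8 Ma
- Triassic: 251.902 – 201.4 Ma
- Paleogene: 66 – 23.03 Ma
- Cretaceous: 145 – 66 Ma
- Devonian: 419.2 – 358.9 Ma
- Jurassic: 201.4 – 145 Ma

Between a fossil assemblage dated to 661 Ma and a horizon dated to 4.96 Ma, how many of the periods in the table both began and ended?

661 Ma sits inside the Cryogenian (720–635) and 4.96 Ma inside the Neogene (23.03–2.58); neither of those is wholly between the two dates.
The listed periods lying completely between them are Ediacaran, Cambrian, Ordovician, Silurian, Devonian, Carboniferous, Permian, Triassic, Jurassic, Cretaceous, Paleogene — 11 in all.

11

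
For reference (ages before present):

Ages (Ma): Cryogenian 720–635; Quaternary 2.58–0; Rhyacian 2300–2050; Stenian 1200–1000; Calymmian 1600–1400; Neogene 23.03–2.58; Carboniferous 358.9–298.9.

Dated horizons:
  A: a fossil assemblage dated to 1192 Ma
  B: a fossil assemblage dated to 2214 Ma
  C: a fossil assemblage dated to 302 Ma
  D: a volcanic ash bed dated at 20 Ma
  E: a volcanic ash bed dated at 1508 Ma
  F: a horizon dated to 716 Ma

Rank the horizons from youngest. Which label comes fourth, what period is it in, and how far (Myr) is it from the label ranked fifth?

A, in the Stenian; 316 million years to E

Sorted youngest-first by Ma: D (20), C (302), F (716), A (1192), E (1508), B (2214).
The fourth youngest is A at 1192 Ma, which lies in 1200–1000 Ma: the Stenian.
The fifth youngest is E at 1508 Ma; separation = |1192 − 1508| = 316 Myr.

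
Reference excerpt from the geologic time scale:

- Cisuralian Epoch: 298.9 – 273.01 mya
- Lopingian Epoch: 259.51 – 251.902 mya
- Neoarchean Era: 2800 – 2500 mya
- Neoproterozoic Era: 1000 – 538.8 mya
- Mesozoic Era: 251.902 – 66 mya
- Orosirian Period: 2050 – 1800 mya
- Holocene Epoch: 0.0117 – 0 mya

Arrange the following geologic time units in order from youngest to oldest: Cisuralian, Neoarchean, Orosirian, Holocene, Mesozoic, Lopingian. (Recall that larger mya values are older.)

Holocene, Mesozoic, Lopingian, Cisuralian, Orosirian, Neoarchean

Read off each span (Ma): Cisuralian 298.9–273.01; Neoarchean 2800–2500; Orosirian 2050–1800; Holocene 0.0117–0; Mesozoic 251.902–66; Lopingian 259.51–251.902.
Larger Ma is older, so oldest→youngest is Neoarchean, Orosirian, Cisuralian, Lopingian, Mesozoic, Holocene; reverse it for youngest→oldest.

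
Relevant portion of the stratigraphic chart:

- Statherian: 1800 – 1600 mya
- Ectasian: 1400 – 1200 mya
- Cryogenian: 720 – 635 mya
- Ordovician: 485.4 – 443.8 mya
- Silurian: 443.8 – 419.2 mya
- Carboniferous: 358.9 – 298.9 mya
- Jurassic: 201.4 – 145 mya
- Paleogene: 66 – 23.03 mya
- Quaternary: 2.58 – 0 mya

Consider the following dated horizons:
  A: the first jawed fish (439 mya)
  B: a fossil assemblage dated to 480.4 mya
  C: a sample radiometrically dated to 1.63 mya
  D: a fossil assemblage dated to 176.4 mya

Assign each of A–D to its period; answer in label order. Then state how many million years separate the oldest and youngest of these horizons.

A: 439 Ma lies in 443.8–419.2 Ma, so Silurian.
B: 480.4 Ma lies in 485.4–443.8 Ma, so Ordovician.
C: 1.63 Ma lies in 2.58–0 Ma, so Quaternary.
D: 176.4 Ma lies in 201.4–145 Ma, so Jurassic.
Oldest = 480.4 Ma, youngest = 1.63 Ma → span 478.77 Myr.

A — Silurian; B — Ordovician; C — Quaternary; D — Jurassic; span 478.77 million years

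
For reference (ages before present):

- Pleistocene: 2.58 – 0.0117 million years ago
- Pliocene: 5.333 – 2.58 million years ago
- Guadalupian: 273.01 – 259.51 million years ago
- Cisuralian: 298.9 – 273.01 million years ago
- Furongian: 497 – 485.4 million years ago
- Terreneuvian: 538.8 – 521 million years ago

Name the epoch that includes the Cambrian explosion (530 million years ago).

530 Ma lies between 538.8 and 521 Ma, so it falls in the Terreneuvian.

Terreneuvian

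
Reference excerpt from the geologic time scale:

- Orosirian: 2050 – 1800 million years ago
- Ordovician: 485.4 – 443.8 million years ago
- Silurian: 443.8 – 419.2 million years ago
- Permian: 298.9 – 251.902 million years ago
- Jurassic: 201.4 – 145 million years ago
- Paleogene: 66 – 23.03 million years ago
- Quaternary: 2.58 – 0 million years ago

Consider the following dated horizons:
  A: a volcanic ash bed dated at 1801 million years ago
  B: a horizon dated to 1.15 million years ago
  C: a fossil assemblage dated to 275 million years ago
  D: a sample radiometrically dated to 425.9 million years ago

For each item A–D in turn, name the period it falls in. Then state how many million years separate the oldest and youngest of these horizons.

Match each age against the start–end ranges in the excerpt: A = 1801 Ma → Orosirian (2050–1800); B = 1.15 Ma → Quaternary (2.58–0); C = 275 Ma → Permian (298.9–251.902); D = 425.9 Ma → Silurian (443.8–419.2).
The largest age is 1801 Ma and the smallest is 1.15 Ma; their difference is 1799.85 Myr.

A — Orosirian; B — Quaternary; C — Permian; D — Silurian; span 1799.85 million years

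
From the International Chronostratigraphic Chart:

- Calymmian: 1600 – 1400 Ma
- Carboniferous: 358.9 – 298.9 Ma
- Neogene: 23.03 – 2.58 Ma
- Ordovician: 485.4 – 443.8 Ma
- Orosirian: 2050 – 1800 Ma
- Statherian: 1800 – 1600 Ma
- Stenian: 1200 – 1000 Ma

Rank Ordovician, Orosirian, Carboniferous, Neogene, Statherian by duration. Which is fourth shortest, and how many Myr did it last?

Durations: Ordovician 41.6; Orosirian 250; Carboniferous 60; Neogene 20.45; Statherian 200 Myr.
Sorted shortest-first: Neogene (20.45), Ordovician (41.6), Carboniferous (60), Statherian (200), Orosirian (250).
The fourth shortest is Statherian at 200 Myr.

Statherian, 200 million years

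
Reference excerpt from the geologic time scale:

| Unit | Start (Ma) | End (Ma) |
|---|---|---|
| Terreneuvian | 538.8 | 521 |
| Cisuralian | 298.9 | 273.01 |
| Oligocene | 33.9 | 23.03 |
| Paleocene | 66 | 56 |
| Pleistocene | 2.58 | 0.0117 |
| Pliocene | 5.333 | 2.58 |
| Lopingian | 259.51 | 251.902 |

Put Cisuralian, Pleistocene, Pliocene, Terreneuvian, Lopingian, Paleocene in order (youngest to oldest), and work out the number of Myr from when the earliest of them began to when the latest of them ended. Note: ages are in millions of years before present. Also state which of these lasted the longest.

Start ages (Ma): Terreneuvian 538.8, Cisuralian 298.9, Lopingian 259.51, Paleocene 66, Pliocene 5.333, Pleistocene 2.58.
Ordered youngest to oldest: Pleistocene, Pliocene, Paleocene, Lopingian, Cisuralian, Terreneuvian.
Span = 538.8 − 0.0117 = 538.7883 Myr.
Durations: Pliocene 2.753, Pleistocene 2.5683, Cisuralian 25.89, Lopingian 7.608, Terreneuvian 17.8, Paleocene 10 → longest is Cisuralian (25.89 Myr).

Pleistocene → Pliocene → Paleocene → Lopingian → Cisuralian → Terreneuvian; total span 538.7883 Myr; longest is Cisuralian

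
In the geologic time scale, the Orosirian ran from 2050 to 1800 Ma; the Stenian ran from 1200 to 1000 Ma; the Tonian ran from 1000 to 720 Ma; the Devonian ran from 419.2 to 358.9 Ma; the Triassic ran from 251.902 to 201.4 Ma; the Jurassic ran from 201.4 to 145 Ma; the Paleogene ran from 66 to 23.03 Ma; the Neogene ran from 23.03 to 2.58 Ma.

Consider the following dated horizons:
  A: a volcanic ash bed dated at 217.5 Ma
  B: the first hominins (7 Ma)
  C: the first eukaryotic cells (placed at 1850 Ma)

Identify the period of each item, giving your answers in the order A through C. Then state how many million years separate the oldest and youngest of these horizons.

A — Triassic; B — Neogene; C — Orosirian; span 1843 million years

Match each age against the start–end ranges in the excerpt: A = 217.5 Ma → Triassic (251.902–201.4); B = 7 Ma → Neogene (23.03–2.58); C = 1850 Ma → Orosirian (2050–1800).
The largest age is 1850 Ma and the smallest is 7 Ma; their difference is 1843 Myr.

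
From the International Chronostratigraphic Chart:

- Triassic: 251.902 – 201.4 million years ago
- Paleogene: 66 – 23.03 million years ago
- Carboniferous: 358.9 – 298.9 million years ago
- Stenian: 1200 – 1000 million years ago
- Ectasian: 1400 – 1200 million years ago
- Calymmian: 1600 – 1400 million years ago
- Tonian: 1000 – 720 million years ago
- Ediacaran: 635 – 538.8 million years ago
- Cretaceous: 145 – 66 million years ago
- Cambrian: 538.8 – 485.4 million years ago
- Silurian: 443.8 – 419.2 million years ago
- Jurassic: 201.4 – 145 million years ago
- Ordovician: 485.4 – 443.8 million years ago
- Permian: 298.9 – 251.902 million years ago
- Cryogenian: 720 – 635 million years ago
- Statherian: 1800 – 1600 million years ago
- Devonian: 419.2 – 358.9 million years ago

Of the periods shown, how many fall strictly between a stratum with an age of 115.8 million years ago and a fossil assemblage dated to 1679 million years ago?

The older date is 1679 Ma and the younger is 115.8 Ma.
Periods with start < 1679 and end > 115.8 Ma: Calymmian (1600–1400), Ectasian (1400–1200), Stenian (1200–1000), Tonian (1000–720), Cryogenian (720–635), Ediacaran (635–538.8), Cambrian (538.8–485.4), Ordovician (485.4–443.8), Silurian (443.8–419.2), Devonian (419.2–358.9), Carboniferous (358.9–298.9), Permian (298.9–251.902), Triassic (251.902–201.4), Jurassic (201.4–145).
That is 14 complete periods.

14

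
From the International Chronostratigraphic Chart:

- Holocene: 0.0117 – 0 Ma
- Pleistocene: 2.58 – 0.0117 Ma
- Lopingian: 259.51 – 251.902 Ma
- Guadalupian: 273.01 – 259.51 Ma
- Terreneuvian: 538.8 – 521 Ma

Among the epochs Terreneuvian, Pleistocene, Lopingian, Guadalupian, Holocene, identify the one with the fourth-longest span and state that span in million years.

Pleistocene, 2.5683 million years

Start − end for each: Terreneuvian 538.8 − 521 = 17.8; Pleistocene 2.58 − 0.0117 = 2.5683; Lopingian 259.51 − 251.902 = 7.608; Guadalupian 273.01 − 259.51 = 13.5; Holocene 0.0117 − 0 = 0.0117.
Ranking these from longest: Terreneuvian > Guadalupian > Lopingian > Pleistocene > Holocene.
Position 4 in that ranking is Pleistocene, which lasted 2.5683 Myr.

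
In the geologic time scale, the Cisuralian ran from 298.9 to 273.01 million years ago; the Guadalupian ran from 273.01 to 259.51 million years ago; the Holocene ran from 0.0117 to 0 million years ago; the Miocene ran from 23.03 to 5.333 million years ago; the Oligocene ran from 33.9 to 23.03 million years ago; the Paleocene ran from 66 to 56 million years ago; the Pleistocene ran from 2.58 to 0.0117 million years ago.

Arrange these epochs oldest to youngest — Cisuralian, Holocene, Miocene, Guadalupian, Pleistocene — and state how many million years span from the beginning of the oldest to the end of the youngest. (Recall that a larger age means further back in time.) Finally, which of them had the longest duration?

From the excerpt: Cisuralian 298.9–273.01; Holocene 0.0117–0; Miocene 23.03–5.333; Guadalupian 273.01–259.51; Pleistocene 2.58–0.0117 (Ma).
Larger Ma is earlier, so the oldest is Cisuralian and the youngest is Holocene; oldest to youngest: Cisuralian, Guadalupian, Miocene, Pleistocene, Holocene.
Oldest start 298.9 minus youngest end 0 gives 298.9 Myr overall.
Individual lengths (start − end): Holocene 0.0117; Cisuralian 25.89; Pleistocene 2.5683; Miocene 17.697; Guadalupian 13.5. The largest is Cisuralian at 25.89 Myr.

Cisuralian, Guadalupian, Miocene, Pleistocene, Holocene; total span 298.9 Myr; longest is Cisuralian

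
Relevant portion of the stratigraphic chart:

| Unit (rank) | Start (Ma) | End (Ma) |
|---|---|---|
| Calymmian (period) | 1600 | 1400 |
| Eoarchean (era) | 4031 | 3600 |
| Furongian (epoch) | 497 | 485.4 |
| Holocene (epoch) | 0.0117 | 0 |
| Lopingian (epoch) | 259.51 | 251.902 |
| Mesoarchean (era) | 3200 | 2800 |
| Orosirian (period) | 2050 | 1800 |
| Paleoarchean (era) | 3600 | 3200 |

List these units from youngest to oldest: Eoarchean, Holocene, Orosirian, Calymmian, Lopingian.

Sorting by start age (ascending Ma, since larger Ma = older): Holocene began 0.0117, Lopingian began 259.51, Calymmian began 1600, Orosirian began 2050, Eoarchean began 4031.

Holocene, Lopingian, Calymmian, Orosirian, Eoarchean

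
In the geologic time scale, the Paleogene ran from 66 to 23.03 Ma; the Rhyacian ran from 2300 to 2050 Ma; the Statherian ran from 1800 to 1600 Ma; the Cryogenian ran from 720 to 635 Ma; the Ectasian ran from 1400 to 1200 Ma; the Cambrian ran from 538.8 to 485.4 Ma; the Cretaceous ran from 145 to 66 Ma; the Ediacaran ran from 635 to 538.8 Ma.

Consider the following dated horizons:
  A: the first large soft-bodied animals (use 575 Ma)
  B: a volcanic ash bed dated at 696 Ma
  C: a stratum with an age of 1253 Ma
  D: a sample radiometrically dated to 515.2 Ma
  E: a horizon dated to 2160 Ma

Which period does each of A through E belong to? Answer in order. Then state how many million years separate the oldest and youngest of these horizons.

A: 575 Ma lies in 635–538.8 Ma, so Ediacaran.
B: 696 Ma lies in 720–635 Ma, so Cryogenian.
C: 1253 Ma lies in 1400–1200 Ma, so Ectasian.
D: 515.2 Ma lies in 538.8–485.4 Ma, so Cambrian.
E: 2160 Ma lies in 2300–2050 Ma, so Rhyacian.
Oldest = 2160 Ma, youngest = 515.2 Ma → span 1644.8 Myr.

A — Ediacaran; B — Cryogenian; C — Ectasian; D — Cambrian; E — Rhyacian; span 1644.8 million years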